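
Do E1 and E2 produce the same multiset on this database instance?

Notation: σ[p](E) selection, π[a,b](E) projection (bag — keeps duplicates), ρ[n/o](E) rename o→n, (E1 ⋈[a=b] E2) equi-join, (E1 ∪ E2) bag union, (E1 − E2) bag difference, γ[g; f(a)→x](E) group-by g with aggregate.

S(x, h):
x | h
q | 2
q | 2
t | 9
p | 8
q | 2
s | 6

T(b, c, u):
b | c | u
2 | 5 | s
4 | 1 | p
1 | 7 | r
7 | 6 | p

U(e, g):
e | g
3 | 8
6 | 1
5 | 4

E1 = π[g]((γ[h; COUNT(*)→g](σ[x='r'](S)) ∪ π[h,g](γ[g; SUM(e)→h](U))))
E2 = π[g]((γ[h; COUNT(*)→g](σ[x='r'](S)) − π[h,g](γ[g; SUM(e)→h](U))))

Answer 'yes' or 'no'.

E1 stepwise |·|:
  S → 6
  σ[x='r'](S) → 0
  γ[h; COUNT(*)→g](σ[x='r'](S)) → 0
  U → 3
  γ[g; SUM(e)→h](U) → 3
  π[h,g](γ[g; SUM(e)→h](U)) → 3
  (γ[h; COUNT(*)→g](σ[x='r'](S)) ∪ π[h,g](γ[g; SUM(e)→h](U))) → 3
  π[g]((γ[h; COUNT(*)→g](σ[x='r'](S)) ∪ π[h,g](γ[g; SUM(e)→h](U)))) → 3
E2 stepwise |·|:
  S → 6
  σ[x='r'](S) → 0
  γ[h; COUNT(*)→g](σ[x='r'](S)) → 0
  U → 3
  γ[g; SUM(e)→h](U) → 3
  π[h,g](γ[g; SUM(e)→h](U)) → 3
  (γ[h; COUNT(*)→g](σ[x='r'](S)) − π[h,g](γ[g; SUM(e)→h](U))) → 0
  π[g]((γ[h; COUNT(*)→g](σ[x='r'](S)) − π[h,g](γ[g; SUM(e)→h](U)))) → 0

E1 result:
g
1
4
8
E2 result:
g
(0 rows)
Witness: (1,) appears 1× in E1 but 0× in E2.

no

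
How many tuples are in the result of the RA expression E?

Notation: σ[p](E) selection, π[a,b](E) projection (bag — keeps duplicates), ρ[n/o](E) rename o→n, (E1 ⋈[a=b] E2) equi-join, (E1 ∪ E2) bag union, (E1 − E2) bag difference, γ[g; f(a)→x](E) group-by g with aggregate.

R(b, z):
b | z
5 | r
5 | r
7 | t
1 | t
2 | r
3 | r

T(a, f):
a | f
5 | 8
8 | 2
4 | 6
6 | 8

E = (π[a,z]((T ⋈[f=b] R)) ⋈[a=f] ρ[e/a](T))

Subexpression sizes:
  T → 4
  R → 6
  (T ⋈[f=b] R) → 1
  π[a,z]((T ⋈[f=b] R)) → 1
  T → 4
  ρ[e/a](T) → 4
  (π[a,z]((T ⋈[f=b] R)) ⋈[a=f] ρ[e/a](T)) → 2

|E| = 2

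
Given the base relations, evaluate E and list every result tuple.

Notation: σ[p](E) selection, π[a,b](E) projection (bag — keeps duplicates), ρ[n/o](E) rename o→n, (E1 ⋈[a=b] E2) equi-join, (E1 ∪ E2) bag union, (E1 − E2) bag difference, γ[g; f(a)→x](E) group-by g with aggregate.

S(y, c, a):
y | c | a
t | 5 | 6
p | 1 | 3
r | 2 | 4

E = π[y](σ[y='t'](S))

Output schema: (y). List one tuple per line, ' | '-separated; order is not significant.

Row counts bottom-up:
  S → 3
  σ[y='t'](S) → 1
  π[y](σ[y='t'](S)) → 1

== RESULT ==
y
t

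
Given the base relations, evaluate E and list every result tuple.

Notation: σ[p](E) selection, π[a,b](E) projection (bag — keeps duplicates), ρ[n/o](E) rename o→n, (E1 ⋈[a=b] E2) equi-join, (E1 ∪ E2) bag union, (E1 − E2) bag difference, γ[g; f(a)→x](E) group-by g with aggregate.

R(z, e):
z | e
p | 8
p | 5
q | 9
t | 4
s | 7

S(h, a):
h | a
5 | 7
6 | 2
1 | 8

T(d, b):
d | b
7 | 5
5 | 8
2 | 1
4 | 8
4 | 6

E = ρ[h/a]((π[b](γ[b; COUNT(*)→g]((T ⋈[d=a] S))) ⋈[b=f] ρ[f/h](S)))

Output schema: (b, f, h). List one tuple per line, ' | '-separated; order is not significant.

Stepwise |·|:
  T → 5
  S → 3
  (T ⋈[d=a] S) → 2
  γ[b; COUNT(*)→g]((T ⋈[d=a] S)) → 2
  π[b](γ[b; COUNT(*)→g]((T ⋈[d=a] S))) → 2
  S → 3
  ρ[f/h](S) → 3
  (π[b](γ[b; COUNT(*)→g]((T ⋈[d=a] S))) ⋈[b=f] ρ[f/h](S)) → 2
  ρ[h/a]((π[b](γ[b; COUNT(*)→g]((T ⋈[d=a] S))) ⋈[b=f] ρ[f/h](S))) → 2

== RESULT ==
b | f | h
1 | 1 | 8
5 | 5 | 7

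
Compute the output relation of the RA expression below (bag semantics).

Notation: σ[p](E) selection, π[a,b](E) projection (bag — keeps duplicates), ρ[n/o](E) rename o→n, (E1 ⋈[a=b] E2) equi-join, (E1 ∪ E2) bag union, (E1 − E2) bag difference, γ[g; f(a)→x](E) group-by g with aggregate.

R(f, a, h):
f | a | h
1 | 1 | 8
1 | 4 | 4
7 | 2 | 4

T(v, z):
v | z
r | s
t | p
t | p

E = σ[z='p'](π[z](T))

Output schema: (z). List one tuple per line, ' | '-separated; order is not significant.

Row counts bottom-up:
  T → 3
  π[z](T) → 3
  σ[z='p'](π[z](T)) → 2

== RESULT ==
z
p
p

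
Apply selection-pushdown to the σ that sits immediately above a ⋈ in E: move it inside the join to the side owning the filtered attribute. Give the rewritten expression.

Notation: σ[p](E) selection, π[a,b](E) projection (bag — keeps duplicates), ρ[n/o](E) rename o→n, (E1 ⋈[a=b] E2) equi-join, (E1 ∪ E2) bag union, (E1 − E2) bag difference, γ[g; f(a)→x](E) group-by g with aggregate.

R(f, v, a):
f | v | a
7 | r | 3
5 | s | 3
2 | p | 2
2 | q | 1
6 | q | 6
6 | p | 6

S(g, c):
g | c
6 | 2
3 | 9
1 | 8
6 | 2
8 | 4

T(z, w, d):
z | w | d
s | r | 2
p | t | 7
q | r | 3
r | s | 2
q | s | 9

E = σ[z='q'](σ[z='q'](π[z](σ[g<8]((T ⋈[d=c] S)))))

σ filters on g, owned by the right side.
E' = σ[z='q'](σ[z='q'](π[z]((T ⋈[d=c] σ[g<8](S)))))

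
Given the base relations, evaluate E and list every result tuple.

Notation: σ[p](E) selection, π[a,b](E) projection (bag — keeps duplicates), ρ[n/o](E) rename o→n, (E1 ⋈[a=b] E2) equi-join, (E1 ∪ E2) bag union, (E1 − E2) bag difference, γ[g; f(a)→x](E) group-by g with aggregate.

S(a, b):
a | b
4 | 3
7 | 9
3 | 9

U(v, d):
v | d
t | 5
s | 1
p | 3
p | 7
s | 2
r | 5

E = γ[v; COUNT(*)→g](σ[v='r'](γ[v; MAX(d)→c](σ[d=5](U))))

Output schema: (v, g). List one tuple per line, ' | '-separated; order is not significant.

Per-node cardinality:
  U → 6
  σ[d=5](U) → 2
  γ[v; MAX(d)→c](σ[d=5](U)) → 2
  σ[v='r'](γ[v; MAX(d)→c](σ[d=5](U))) → 1
  γ[v; COUNT(*)→g](σ[v='r'](γ[v; MAX(d)→c](σ[d=5](U)))) → 1

== RESULT ==
v | g
r | 1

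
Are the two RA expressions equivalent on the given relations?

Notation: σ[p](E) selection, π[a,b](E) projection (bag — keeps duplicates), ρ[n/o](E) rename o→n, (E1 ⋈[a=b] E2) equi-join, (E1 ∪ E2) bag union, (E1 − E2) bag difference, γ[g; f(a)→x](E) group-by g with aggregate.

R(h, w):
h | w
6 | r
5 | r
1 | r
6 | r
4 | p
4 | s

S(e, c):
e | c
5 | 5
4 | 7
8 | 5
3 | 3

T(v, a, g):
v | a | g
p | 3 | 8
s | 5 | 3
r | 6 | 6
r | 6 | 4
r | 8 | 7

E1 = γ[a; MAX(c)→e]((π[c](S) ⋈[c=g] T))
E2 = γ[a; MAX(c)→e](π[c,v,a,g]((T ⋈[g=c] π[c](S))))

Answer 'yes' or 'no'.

E1 per-node cardinality:
  S → 4
  π[c](S) → 4
  T → 5
  (π[c](S) ⋈[c=g] T) → 2
  γ[a; MAX(c)→e]((π[c](S) ⋈[c=g] T)) → 2
E2 per-node cardinality:
  T → 5
  S → 4
  π[c](S) → 4
  (T ⋈[g=c] π[c](S)) → 2
  π[c,v,a,g]((T ⋈[g=c] π[c](S))) → 2
  γ[a; MAX(c)→e](π[c,v,a,g]((T ⋈[g=c] π[c](S)))) → 2

E1 and E2 produce the same multiset:
a | e
5 | 3
8 | 7

yes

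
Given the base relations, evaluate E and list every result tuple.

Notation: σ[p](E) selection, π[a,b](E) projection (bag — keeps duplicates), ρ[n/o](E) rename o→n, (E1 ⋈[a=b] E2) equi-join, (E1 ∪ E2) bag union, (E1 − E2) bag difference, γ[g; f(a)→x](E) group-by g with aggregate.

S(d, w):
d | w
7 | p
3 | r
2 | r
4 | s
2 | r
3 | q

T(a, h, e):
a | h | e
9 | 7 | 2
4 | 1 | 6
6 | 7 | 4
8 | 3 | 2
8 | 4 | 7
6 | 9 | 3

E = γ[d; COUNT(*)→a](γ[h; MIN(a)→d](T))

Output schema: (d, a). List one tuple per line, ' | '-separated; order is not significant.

Row counts bottom-up:
  T → 6
  γ[h; MIN(a)→d](T) → 5
  γ[d; COUNT(*)→a](γ[h; MIN(a)→d](T)) → 3

== RESULT ==
d | a
4 | 1
6 | 2
8 | 2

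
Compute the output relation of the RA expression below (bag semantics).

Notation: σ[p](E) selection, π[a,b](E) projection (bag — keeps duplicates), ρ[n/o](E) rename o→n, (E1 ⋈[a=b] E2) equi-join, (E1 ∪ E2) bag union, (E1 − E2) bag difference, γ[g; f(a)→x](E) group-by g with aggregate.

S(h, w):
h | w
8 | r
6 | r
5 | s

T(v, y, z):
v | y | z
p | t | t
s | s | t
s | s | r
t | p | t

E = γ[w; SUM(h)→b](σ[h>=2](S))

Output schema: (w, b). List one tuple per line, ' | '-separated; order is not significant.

Per-node cardinality:
  S → 3
  σ[h>=2](S) → 3
  γ[w; SUM(h)→b](σ[h>=2](S)) → 2

== RESULT ==
w | b
r | 14
s | 5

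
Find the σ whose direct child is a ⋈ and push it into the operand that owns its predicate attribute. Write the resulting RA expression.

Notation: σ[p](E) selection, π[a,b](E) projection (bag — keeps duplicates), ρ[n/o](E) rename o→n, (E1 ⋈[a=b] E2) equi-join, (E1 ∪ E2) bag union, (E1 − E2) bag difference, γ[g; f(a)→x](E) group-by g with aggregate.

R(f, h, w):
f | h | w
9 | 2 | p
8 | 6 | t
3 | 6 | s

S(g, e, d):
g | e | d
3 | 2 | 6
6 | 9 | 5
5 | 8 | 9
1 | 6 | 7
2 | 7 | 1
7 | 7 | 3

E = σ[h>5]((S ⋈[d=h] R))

σ filters on h, owned by the right side.
E' = (S ⋈[d=h] σ[h>5](R))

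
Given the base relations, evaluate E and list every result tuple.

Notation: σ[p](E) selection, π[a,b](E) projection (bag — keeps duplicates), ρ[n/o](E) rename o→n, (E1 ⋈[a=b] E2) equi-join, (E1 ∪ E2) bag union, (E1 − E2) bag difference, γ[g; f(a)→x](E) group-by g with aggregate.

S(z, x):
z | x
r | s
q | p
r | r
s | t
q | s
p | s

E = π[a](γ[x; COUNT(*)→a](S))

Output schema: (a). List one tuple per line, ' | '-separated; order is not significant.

Row counts bottom-up:
  S → 6
  γ[x; COUNT(*)→a](S) → 4
  π[a](γ[x; COUNT(*)→a](S)) → 4

== RESULT ==
a
1
1
1
3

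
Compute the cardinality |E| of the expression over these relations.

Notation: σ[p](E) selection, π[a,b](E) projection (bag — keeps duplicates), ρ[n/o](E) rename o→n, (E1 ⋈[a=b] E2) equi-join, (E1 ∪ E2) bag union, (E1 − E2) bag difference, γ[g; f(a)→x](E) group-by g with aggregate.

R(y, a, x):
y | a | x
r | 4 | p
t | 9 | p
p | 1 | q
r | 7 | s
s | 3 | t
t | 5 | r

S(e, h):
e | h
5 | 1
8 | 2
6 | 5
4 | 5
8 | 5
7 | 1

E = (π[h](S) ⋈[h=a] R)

Subexpression sizes:
  S → 6
  π[h](S) → 6
  R → 6
  (π[h](S) ⋈[h=a] R) → 5

|E| = 5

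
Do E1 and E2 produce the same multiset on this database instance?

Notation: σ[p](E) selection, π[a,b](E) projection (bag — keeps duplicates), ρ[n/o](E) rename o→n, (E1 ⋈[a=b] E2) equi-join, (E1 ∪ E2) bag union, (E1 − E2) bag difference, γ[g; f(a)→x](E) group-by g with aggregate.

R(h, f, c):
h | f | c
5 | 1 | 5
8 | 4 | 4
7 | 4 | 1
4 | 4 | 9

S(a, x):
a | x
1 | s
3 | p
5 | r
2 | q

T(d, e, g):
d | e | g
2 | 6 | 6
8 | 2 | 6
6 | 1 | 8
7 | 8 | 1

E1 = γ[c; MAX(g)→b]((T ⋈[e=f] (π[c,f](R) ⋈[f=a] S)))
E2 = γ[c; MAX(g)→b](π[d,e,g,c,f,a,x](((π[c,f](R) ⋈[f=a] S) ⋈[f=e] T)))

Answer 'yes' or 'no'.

E1 per-node cardinality:
  T → 4
  R → 4
  π[c,f](R) → 4
  S → 4
  (π[c,f](R) ⋈[f=a] S) → 1
  (T ⋈[e=f] (π[c,f](R) ⋈[f=a] S)) → 1
  γ[c; MAX(g)→b]((T ⋈[e=f] (π[c,f](R) ⋈[f=a] S))) → 1
E2 per-node cardinality:
  R → 4
  π[c,f](R) → 4
  S → 4
  (π[c,f](R) ⋈[f=a] S) → 1
  T → 4
  ((π[c,f](R) ⋈[f=a] S) ⋈[f=e] T) → 1
  π[d,e,g,c,f,a,x](((π[c,f](R) ⋈[f=a] S) ⋈[f=e] T)) → 1
  γ[c; MAX(g)→b](π[d,e,g,c,f,a,x](((π[c,f](R) ⋈[f=a] S) ⋈[f=e] T))) → 1

E1 and E2 produce the same multiset:
c | b
5 | 8

yes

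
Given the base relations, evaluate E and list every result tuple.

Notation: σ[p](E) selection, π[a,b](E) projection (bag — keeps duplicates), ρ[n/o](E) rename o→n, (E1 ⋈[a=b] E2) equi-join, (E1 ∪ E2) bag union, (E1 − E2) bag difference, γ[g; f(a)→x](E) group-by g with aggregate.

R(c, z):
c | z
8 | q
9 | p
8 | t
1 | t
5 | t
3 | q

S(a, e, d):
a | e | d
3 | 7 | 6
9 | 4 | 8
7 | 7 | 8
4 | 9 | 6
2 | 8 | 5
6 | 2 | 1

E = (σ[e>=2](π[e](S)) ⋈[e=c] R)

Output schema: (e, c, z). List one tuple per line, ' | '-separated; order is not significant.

Subexpression sizes:
  S → 6
  π[e](S) → 6
  σ[e>=2](π[e](S)) → 6
  R → 6
  (σ[e>=2](π[e](S)) ⋈[e=c] R) → 3

== RESULT ==
e | c | z
8 | 8 | q
8 | 8 | t
9 | 9 | p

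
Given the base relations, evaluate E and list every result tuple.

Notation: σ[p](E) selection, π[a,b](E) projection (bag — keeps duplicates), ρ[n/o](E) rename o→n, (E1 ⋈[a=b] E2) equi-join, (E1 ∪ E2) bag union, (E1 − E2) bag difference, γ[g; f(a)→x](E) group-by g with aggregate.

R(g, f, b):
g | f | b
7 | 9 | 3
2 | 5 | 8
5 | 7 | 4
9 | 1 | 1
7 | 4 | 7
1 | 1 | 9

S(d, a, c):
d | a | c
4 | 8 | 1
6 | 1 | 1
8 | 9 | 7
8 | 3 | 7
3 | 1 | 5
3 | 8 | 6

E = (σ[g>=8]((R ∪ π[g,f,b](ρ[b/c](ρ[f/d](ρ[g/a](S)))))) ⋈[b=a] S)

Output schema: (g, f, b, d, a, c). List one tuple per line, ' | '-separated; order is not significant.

Subexpression sizes:
  R → 6
  S → 6
  ρ[g/a](S) → 6
  ρ[f/d](ρ[g/a](S)) → 6
  ρ[b/c](ρ[f/d](ρ[g/a](S))) → 6
  π[g,f,b](ρ[b/c](ρ[f/d](ρ[g/a](S)))) → 6
  (R ∪ π[g,f,b](ρ[b/c](ρ[f/d](ρ[g/a](S))))) → 12
  σ[g>=8]((R ∪ π[g,f,b](ρ[b/c](ρ[f/d](ρ[g/a](S)))))) → 4
  S → 6
  (σ[g>=8]((R ∪ π[g,f,b](ρ[b/c](ρ[f/d](ρ[g/a](S)))))) ⋈[b=a] S) → 4

== RESULT ==
g | f | b | d | a | c
8 | 4 | 1 | 3 | 1 | 5
8 | 4 | 1 | 6 | 1 | 1
9 | 1 | 1 | 3 | 1 | 5
9 | 1 | 1 | 6 | 1 | 1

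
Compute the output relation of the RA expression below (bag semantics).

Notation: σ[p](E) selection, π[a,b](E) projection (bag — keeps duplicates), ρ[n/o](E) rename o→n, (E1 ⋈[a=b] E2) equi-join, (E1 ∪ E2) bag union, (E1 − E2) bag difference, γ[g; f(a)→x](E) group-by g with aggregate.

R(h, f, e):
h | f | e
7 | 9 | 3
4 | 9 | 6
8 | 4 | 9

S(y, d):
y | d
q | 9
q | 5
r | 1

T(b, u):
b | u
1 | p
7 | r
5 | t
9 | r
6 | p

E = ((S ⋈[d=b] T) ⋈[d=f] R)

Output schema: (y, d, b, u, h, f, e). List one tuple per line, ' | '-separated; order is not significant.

Per-node cardinality:
  S → 3
  T → 5
  (S ⋈[d=b] T) → 3
  R → 3
  ((S ⋈[d=b] T) ⋈[d=f] R) → 2

== RESULT ==
y | d | b | u | h | f | e
q | 9 | 9 | r | 4 | 9 | 6
q | 9 | 9 | r | 7 | 9 | 3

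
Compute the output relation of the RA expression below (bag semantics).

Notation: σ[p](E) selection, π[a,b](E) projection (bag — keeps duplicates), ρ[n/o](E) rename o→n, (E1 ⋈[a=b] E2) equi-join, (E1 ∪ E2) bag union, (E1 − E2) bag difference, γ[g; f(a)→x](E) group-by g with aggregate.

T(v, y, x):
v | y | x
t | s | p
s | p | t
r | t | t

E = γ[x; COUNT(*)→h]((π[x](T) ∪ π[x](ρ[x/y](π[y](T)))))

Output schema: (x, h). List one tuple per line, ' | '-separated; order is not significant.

Per-node cardinality:
  T → 3
  π[x](T) → 3
  T → 3
  π[y](T) → 3
  ρ[x/y](π[y](T)) → 3
  π[x](ρ[x/y](π[y](T))) → 3
  (π[x](T) ∪ π[x](ρ[x/y](π[y](T)))) → 6
  γ[x; COUNT(*)→h]((π[x](T) ∪ π[x](ρ[x/y](π[y](T))))) → 3

== RESULT ==
x | h
p | 2
s | 1
t | 3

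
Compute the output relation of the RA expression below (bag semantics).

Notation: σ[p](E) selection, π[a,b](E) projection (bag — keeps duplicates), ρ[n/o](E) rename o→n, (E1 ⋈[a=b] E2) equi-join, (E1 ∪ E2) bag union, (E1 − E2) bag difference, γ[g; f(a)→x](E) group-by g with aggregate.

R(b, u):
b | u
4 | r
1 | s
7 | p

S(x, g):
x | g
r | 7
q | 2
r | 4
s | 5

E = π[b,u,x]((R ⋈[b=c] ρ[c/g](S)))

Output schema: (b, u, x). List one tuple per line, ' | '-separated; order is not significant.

Stepwise |·|:
  R → 3
  S → 4
  ρ[c/g](S) → 4
  (R ⋈[b=c] ρ[c/g](S)) → 2
  π[b,u,x]((R ⋈[b=c] ρ[c/g](S))) → 2

== RESULT ==
b | u | x
4 | r | r
7 | p | r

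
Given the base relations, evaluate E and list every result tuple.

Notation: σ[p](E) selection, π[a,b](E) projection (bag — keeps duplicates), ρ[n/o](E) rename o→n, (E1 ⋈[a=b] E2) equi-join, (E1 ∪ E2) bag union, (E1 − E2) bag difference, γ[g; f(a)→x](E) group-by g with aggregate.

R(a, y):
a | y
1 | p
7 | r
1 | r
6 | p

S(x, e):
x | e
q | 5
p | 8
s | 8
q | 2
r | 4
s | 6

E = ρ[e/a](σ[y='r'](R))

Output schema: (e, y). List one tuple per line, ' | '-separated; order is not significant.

Per-node cardinality:
  R → 4
  σ[y='r'](R) → 2
  ρ[e/a](σ[y='r'](R)) → 2

== RESULT ==
e | y
1 | r
7 | r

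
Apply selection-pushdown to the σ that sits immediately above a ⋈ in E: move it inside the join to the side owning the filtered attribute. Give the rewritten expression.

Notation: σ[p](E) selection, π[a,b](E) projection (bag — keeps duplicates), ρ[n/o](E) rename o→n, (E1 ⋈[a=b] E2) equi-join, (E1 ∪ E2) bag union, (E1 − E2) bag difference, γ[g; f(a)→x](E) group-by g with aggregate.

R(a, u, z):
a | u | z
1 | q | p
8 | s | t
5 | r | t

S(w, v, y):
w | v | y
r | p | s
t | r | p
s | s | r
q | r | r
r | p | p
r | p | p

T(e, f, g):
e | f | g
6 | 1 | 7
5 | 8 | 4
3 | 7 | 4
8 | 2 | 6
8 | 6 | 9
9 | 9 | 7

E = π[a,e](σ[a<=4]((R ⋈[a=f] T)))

σ filters on a, owned by the left side.
E' = π[a,e]((σ[a<=4](R) ⋈[a=f] T))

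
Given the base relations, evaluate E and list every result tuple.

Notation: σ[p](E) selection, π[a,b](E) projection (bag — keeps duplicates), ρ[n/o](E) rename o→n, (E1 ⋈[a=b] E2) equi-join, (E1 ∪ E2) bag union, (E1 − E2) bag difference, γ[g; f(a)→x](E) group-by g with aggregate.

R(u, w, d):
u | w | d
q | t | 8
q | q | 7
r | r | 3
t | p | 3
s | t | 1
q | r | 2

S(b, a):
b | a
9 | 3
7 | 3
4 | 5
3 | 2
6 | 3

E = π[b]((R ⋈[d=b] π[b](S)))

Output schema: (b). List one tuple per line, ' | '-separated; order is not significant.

Stepwise |·|:
  R → 6
  S → 5
  π[b](S) → 5
  (R ⋈[d=b] π[b](S)) → 3
  π[b]((R ⋈[d=b] π[b](S))) → 3

== RESULT ==
b
3
3
7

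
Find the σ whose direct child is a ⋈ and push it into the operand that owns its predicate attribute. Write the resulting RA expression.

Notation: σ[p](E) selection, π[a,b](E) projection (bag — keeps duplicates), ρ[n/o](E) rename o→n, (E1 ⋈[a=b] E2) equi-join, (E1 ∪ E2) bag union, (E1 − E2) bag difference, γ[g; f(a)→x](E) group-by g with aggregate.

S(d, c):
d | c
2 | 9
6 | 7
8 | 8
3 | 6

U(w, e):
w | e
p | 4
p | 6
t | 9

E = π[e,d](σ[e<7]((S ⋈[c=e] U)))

σ filters on e, owned by the right side.
E' = π[e,d]((S ⋈[c=e] σ[e<7](U)))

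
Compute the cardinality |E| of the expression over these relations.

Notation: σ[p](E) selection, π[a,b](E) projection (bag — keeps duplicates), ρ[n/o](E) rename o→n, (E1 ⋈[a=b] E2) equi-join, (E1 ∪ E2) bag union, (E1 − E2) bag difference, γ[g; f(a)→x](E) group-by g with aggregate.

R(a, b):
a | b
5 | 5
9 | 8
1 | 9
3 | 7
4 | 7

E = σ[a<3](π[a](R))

Row counts bottom-up:
  R → 5
  π[a](R) → 5
  σ[a<3](π[a](R)) → 1

|E| = 1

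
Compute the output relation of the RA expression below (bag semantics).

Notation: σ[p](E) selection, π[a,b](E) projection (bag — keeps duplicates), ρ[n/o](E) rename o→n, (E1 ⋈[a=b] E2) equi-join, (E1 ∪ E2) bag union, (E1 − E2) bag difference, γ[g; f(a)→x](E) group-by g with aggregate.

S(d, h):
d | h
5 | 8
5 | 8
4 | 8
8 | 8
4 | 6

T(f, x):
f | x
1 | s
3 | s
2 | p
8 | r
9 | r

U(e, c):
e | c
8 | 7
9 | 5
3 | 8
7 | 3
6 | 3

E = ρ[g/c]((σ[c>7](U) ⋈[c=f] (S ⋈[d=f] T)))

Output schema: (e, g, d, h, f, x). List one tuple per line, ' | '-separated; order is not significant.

Row counts bottom-up:
  U → 5
  σ[c>7](U) → 1
  S → 5
  T → 5
  (S ⋈[d=f] T) → 1
  (σ[c>7](U) ⋈[c=f] (S ⋈[d=f] T)) → 1
  ρ[g/c]((σ[c>7](U) ⋈[c=f] (S ⋈[d=f] T))) → 1

== RESULT ==
e | g | d | h | f | x
3 | 8 | 8 | 8 | 8 | r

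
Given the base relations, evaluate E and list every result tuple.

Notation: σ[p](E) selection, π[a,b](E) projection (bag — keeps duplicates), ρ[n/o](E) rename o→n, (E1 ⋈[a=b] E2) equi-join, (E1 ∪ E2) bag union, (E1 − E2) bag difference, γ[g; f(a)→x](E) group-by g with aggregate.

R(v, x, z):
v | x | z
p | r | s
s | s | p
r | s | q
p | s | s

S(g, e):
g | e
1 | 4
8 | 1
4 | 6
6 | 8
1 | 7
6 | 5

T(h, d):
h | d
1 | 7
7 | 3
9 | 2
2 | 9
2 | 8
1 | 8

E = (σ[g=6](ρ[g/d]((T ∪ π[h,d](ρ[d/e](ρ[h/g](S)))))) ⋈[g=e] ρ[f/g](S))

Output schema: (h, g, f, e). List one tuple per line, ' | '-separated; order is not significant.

Row counts bottom-up:
  T → 6
  S → 6
  ρ[h/g](S) → 6
  ρ[d/e](ρ[h/g](S)) → 6
  π[h,d](ρ[d/e](ρ[h/g](S))) → 6
  (T ∪ π[h,d](ρ[d/e](ρ[h/g](S)))) → 12
  ρ[g/d]((T ∪ π[h,d](ρ[d/e](ρ[h/g](S))))) → 12
  σ[g=6](ρ[g/d]((T ∪ π[h,d](ρ[d/e](ρ[h/g](S)))))) → 1
  S → 6
  ρ[f/g](S) → 6
  (σ[g=6](ρ[g/d]((T ∪ π[h,d](ρ[d/e](ρ[h/g](S)))))) ⋈[g=e] ρ[f/g](S)) → 1

== RESULT ==
h | g | f | e
4 | 6 | 4 | 6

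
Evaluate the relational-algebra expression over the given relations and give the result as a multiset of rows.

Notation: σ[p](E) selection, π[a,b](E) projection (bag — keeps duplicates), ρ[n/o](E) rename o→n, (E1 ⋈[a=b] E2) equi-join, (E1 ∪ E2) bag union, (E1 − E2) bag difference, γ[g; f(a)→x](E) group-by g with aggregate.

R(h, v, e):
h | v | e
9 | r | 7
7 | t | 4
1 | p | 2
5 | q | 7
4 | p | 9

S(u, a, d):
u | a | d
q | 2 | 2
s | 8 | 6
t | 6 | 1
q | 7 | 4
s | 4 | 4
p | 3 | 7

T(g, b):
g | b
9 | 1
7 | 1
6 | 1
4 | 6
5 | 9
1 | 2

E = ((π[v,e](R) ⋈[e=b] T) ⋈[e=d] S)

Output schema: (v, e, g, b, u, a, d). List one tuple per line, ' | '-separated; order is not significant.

Subexpression sizes:
  R → 5
  π[v,e](R) → 5
  T → 6
  (π[v,e](R) ⋈[e=b] T) → 2
  S → 6
  ((π[v,e](R) ⋈[e=b] T) ⋈[e=d] S) → 1

== RESULT ==
v | e | g | b | u | a | d
p | 2 | 1 | 2 | q | 2 | 2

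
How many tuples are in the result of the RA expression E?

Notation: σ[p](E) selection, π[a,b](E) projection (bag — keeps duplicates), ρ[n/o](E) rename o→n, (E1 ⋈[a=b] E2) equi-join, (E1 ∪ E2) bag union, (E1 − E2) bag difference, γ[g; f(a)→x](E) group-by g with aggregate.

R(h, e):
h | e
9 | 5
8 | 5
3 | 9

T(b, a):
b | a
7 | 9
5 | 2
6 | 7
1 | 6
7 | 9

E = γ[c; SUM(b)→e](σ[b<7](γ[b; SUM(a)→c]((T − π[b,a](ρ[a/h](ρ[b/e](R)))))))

Per-node cardinality:
  T → 5
  R → 3
  ρ[b/e](R) → 3
  ρ[a/h](ρ[b/e](R)) → 3
  π[b,a](ρ[a/h](ρ[b/e](R))) → 3
  (T − π[b,a](ρ[a/h](ρ[b/e](R)))) → 5
  γ[b; SUM(a)→c]((T − π[b,a](ρ[a/h](ρ[b/e](R))))) → 4
  σ[b<7](γ[b; SUM(a)→c]((T − π[b,a](ρ[a/h](ρ[b/e](R)))))) → 3
  γ[c; SUM(b)→e](σ[b<7](γ[b; SUM(a)→c]((T − π[b,a](ρ[a/h](ρ[b/e](R))))))) → 3

|E| = 3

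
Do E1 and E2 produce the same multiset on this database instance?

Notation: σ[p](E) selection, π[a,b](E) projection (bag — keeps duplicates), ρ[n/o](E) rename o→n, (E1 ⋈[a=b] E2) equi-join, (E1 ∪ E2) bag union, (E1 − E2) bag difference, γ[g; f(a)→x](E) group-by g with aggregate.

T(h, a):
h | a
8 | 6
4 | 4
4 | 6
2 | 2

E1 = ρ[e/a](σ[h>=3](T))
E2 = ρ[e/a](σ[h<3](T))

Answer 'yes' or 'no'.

E1 per-node cardinality:
  T → 4
  σ[h>=3](T) → 3
  ρ[e/a](σ[h>=3](T)) → 3
E2 per-node cardinality:
  T → 4
  σ[h<3](T) → 1
  ρ[e/a](σ[h<3](T)) → 1

E1 result:
h | e
4 | 4
4 | 6
8 | 6
E2 result:
h | e
2 | 2
Witness: (4, 4) appears 1× in E1 but 0× in E2.

no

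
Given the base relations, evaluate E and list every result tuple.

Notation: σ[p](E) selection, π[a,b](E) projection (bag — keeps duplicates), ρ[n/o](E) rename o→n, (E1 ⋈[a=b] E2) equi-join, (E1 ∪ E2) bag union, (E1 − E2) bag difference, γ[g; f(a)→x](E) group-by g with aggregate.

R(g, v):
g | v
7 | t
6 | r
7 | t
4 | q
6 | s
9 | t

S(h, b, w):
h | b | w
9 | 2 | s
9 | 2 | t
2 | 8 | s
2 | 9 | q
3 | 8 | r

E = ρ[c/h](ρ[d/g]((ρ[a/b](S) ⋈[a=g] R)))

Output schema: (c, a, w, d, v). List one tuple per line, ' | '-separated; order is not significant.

Per-node cardinality:
  S → 5
  ρ[a/b](S) → 5
  R → 6
  (ρ[a/b](S) ⋈[a=g] R) → 1
  ρ[d/g]((ρ[a/b](S) ⋈[a=g] R)) → 1
  ρ[c/h](ρ[d/g]((ρ[a/b](S) ⋈[a=g] R))) → 1

== RESULT ==
c | a | w | d | v
2 | 9 | q | 9 | t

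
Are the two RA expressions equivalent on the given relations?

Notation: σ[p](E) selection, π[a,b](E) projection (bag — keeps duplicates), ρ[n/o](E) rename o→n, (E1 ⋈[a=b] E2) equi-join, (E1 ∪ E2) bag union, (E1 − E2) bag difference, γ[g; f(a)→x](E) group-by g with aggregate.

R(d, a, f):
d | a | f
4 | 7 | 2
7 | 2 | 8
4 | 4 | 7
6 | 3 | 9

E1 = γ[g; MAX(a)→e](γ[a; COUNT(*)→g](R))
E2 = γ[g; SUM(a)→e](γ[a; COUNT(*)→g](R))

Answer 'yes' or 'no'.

E1 subexpression sizes:
  R → 4
  γ[a; COUNT(*)→g](R) → 4
  γ[g; MAX(a)→e](γ[a; COUNT(*)→g](R)) → 1
E2 subexpression sizes:
  R → 4
  γ[a; COUNT(*)→g](R) → 4
  γ[g; SUM(a)→e](γ[a; COUNT(*)→g](R)) → 1

E1 result:
g | e
1 | 7
E2 result:
g | e
1 | 16
Witness: (1, 7) appears 1× in E1 but 0× in E2.

no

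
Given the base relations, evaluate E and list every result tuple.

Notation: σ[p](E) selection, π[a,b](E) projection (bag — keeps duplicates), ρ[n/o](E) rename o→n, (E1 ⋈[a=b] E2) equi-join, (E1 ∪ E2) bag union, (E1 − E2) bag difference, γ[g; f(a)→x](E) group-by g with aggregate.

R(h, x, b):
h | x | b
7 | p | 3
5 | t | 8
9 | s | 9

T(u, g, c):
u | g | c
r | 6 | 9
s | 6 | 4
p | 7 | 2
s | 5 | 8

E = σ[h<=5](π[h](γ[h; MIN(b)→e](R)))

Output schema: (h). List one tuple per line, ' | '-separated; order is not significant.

Row counts bottom-up:
  R → 3
  γ[h; MIN(b)→e](R) → 3
  π[h](γ[h; MIN(b)→e](R)) → 3
  σ[h<=5](π[h](γ[h; MIN(b)→e](R))) → 1

== RESULT ==
h
5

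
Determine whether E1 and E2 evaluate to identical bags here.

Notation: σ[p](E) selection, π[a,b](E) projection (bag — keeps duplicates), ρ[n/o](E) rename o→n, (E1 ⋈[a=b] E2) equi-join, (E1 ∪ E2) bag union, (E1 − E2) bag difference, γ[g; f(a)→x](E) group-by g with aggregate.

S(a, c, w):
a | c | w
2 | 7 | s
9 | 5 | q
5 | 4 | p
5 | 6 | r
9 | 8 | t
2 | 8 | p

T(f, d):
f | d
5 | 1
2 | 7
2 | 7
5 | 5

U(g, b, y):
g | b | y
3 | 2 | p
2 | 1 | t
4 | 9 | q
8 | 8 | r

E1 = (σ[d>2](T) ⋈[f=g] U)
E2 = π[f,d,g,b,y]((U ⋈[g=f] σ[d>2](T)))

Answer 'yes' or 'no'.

E1 per-node cardinality:
  T → 4
  σ[d>2](T) → 3
  U → 4
  (σ[d>2](T) ⋈[f=g] U) → 2
E2 per-node cardinality:
  U → 4
  T → 4
  σ[d>2](T) → 3
  (U ⋈[g=f] σ[d>2](T)) → 2
  π[f,d,g,b,y]((U ⋈[g=f] σ[d>2](T))) → 2

E1 and E2 produce the same multiset:
f | d | g | b | y
2 | 7 | 2 | 1 | t
2 | 7 | 2 | 1 | t

yes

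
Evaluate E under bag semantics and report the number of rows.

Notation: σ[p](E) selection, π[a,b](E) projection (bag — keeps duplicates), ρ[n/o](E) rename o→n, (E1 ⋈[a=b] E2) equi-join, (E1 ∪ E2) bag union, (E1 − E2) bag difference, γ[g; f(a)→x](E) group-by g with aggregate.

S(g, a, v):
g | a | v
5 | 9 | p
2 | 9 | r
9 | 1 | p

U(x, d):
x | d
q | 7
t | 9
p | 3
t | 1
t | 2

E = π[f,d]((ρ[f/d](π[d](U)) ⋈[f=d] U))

Row counts bottom-up:
  U → 5
  π[d](U) → 5
  ρ[f/d](π[d](U)) → 5
  U → 5
  (ρ[f/d](π[d](U)) ⋈[f=d] U) → 5
  π[f,d]((ρ[f/d](π[d](U)) ⋈[f=d] U)) → 5

|E| = 5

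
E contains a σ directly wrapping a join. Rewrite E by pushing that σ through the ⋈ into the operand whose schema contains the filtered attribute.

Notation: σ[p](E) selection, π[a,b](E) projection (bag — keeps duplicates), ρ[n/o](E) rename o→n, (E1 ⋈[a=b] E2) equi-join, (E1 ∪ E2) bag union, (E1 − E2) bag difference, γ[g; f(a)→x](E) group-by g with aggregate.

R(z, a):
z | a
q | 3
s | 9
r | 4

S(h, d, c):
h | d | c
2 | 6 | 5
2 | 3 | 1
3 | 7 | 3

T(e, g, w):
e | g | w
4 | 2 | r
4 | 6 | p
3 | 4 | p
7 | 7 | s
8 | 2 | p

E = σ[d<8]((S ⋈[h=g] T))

σ filters on d, owned by the left side.
E' = (σ[d<8](S) ⋈[h=g] T)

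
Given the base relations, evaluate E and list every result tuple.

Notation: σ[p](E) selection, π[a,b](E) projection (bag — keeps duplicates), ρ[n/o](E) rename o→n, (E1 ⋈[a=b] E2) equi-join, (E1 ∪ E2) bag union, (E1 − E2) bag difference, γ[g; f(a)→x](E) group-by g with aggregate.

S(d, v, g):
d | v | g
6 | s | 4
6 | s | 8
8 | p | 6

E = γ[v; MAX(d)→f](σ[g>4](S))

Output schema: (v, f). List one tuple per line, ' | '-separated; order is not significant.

Row counts bottom-up:
  S → 3
  σ[g>4](S) → 2
  γ[v; MAX(d)→f](σ[g>4](S)) → 2

== RESULT ==
v | f
p | 8
s | 6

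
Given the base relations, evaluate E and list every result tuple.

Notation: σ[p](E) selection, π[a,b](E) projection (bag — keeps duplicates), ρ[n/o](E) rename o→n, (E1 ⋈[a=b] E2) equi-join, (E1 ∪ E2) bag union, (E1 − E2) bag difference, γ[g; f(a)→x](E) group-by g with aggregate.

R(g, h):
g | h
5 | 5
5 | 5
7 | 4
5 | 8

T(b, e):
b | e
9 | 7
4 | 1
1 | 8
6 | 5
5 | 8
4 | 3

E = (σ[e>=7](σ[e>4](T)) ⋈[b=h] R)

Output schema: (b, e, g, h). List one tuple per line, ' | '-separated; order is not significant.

Per-node cardinality:
  T → 6
  σ[e>4](T) → 4
  σ[e>=7](σ[e>4](T)) → 3
  R → 4
  (σ[e>=7](σ[e>4](T)) ⋈[b=h] R) → 2

== RESULT ==
b | e | g | h
5 | 8 | 5 | 5
5 | 8 | 5 | 5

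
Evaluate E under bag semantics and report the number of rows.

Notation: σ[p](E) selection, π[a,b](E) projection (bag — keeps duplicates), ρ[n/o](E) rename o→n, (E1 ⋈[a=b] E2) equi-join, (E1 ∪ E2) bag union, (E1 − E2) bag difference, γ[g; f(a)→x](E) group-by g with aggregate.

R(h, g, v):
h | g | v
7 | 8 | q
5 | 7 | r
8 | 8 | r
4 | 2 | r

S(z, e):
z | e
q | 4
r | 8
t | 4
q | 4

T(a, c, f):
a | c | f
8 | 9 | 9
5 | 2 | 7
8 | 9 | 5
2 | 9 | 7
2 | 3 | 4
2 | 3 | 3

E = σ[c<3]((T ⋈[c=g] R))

Row counts bottom-up:
  T → 6
  R → 4
  (T ⋈[c=g] R) → 1
  σ[c<3]((T ⋈[c=g] R)) → 1

|E| = 1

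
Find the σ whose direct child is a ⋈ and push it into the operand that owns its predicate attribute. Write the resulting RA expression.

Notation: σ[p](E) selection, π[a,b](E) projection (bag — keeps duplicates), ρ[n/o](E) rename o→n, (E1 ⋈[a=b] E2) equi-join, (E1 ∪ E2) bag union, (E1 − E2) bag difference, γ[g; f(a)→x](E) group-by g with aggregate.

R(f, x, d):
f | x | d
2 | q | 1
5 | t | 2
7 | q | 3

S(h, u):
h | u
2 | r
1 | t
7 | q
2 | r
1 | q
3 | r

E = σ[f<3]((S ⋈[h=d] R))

σ filters on f, owned by the right side.
E' = (S ⋈[h=d] σ[f<3](R))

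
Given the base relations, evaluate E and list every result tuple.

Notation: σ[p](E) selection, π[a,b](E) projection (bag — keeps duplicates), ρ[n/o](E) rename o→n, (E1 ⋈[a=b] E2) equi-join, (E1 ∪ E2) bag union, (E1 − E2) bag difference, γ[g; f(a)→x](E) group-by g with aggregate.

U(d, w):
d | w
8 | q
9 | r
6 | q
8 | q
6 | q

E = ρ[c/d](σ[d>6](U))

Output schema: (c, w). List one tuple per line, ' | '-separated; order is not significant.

Subexpression sizes:
  U → 5
  σ[d>6](U) → 3
  ρ[c/d](σ[d>6](U)) → 3

== RESULT ==
c | w
8 | q
8 | q
9 | r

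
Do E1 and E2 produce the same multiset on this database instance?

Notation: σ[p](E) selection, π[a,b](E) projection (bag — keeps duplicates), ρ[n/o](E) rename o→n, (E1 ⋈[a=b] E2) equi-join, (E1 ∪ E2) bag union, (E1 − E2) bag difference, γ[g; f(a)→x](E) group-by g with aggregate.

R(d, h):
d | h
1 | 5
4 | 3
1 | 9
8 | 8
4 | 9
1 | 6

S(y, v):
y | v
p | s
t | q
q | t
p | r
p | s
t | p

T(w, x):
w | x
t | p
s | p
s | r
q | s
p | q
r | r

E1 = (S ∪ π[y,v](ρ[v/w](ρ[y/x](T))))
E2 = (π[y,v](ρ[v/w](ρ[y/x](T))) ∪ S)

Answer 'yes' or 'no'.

E1 row counts bottom-up:
  S → 6
  T → 6
  ρ[y/x](T) → 6
  ρ[v/w](ρ[y/x](T)) → 6
  π[y,v](ρ[v/w](ρ[y/x](T))) → 6
  (S ∪ π[y,v](ρ[v/w](ρ[y/x](T)))) → 12
E2 row counts bottom-up:
  T → 6
  ρ[y/x](T) → 6
  ρ[v/w](ρ[y/x](T)) → 6
  π[y,v](ρ[v/w](ρ[y/x](T))) → 6
  S → 6
  (π[y,v](ρ[v/w](ρ[y/x](T))) ∪ S) → 12

E1 and E2 produce the same multiset:
y | v
p | r
p | s
p | s
p | s
p | t
q | p
q | t
r | r
r | s
s | q
t | p
t | q

yes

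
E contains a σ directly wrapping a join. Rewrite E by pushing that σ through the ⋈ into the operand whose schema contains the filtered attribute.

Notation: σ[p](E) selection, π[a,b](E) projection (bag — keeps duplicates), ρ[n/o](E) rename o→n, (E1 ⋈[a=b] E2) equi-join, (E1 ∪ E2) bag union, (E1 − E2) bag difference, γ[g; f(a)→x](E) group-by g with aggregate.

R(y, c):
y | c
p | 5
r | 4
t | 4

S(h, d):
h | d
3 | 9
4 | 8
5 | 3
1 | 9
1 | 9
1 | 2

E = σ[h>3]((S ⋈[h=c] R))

σ filters on h, owned by the left side.
E' = (σ[h>3](S) ⋈[h=c] R)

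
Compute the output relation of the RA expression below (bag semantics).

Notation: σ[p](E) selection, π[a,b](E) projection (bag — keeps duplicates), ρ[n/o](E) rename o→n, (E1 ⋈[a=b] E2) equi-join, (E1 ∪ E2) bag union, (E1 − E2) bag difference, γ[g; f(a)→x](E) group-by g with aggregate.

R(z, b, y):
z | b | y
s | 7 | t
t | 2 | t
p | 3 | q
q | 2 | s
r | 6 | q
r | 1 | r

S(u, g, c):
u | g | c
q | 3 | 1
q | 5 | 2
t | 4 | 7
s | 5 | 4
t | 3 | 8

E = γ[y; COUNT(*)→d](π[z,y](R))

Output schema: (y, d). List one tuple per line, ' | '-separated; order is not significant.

Row counts bottom-up:
  R → 6
  π[z,y](R) → 6
  γ[y; COUNT(*)→d](π[z,y](R)) → 4

== RESULT ==
y | d
q | 2
r | 1
s | 1
t | 2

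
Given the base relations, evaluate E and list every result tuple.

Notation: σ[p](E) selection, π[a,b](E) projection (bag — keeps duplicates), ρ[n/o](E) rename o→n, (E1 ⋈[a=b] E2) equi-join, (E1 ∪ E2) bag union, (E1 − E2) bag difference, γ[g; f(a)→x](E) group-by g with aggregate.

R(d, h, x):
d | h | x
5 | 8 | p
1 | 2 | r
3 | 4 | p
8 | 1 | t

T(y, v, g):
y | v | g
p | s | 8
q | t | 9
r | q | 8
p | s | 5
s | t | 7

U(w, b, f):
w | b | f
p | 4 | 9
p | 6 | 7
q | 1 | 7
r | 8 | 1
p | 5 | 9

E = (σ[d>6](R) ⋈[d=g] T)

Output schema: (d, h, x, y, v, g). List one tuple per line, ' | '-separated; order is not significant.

Per-node cardinality:
  R → 4
  σ[d>6](R) → 1
  T → 5
  (σ[d>6](R) ⋈[d=g] T) → 2

== RESULT ==
d | h | x | y | v | g
8 | 1 | t | p | s | 8
8 | 1 | t | r | q | 8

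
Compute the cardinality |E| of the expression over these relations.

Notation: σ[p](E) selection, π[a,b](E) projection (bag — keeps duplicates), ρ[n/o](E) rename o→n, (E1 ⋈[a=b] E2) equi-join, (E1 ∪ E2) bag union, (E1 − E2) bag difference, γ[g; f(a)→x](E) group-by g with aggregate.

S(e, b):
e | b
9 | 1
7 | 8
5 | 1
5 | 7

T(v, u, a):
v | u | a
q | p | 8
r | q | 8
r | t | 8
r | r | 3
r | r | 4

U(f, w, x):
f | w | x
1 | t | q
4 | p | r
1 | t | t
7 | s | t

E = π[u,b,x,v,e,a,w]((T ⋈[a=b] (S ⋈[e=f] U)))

Row counts bottom-up:
  T → 5
  S → 4
  U → 4
  (S ⋈[e=f] U) → 1
  (T ⋈[a=b] (S ⋈[e=f] U)) → 3
  π[u,b,x,v,e,a,w]((T ⋈[a=b] (S ⋈[e=f] U))) → 3

|E| = 3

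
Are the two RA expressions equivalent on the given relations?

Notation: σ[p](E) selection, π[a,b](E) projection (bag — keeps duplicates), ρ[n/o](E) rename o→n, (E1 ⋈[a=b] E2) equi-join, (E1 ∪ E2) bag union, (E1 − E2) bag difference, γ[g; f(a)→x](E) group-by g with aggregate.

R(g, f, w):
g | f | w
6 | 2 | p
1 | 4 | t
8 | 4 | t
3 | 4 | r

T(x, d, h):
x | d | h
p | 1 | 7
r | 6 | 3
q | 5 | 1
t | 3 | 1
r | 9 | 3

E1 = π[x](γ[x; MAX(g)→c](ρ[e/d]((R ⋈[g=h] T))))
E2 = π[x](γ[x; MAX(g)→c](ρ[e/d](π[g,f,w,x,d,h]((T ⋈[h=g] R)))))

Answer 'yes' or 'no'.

E1 per-node cardinality:
  R → 4
  T → 5
  (R ⋈[g=h] T) → 4
  ρ[e/d]((R ⋈[g=h] T)) → 4
  γ[x; MAX(g)→c](ρ[e/d]((R ⋈[g=h] T))) → 3
  π[x](γ[x; MAX(g)→c](ρ[e/d]((R ⋈[g=h] T)))) → 3
E2 per-node cardinality:
  T → 5
  R → 4
  (T ⋈[h=g] R) → 4
  π[g,f,w,x,d,h]((T ⋈[h=g] R)) → 4
  ρ[e/d](π[g,f,w,x,d,h]((T ⋈[h=g] R))) → 4
  γ[x; MAX(g)→c](ρ[e/d](π[g,f,w,x,d,h]((T ⋈[h=g] R)))) → 3
  π[x](γ[x; MAX(g)→c](ρ[e/d](π[g,f,w,x,d,h]((T ⋈[h=g] R))))) → 3

E1 and E2 produce the same multiset:
x
q
r
t

yes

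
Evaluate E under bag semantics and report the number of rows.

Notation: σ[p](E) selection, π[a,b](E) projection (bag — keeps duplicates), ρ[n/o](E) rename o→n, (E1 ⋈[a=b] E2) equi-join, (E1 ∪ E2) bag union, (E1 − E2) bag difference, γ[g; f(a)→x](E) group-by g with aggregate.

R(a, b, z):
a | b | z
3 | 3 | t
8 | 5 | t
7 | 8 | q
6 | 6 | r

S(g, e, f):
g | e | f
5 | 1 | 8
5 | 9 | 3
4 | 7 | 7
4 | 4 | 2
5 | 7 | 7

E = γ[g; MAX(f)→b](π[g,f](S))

Subexpression sizes:
  S → 5
  π[g,f](S) → 5
  γ[g; MAX(f)→b](π[g,f](S)) → 2

|E| = 2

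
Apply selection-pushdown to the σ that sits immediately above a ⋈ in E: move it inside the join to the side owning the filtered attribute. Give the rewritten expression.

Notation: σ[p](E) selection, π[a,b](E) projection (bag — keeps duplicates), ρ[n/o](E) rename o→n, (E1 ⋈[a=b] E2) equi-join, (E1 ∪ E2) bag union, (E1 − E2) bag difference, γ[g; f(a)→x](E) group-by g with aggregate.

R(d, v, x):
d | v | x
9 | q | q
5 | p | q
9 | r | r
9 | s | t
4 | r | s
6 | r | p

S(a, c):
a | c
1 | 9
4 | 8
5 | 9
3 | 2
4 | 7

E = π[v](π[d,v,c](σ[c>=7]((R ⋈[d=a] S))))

σ filters on c, owned by the right side.
E' = π[v](π[d,v,c]((R ⋈[d=a] σ[c>=7](S))))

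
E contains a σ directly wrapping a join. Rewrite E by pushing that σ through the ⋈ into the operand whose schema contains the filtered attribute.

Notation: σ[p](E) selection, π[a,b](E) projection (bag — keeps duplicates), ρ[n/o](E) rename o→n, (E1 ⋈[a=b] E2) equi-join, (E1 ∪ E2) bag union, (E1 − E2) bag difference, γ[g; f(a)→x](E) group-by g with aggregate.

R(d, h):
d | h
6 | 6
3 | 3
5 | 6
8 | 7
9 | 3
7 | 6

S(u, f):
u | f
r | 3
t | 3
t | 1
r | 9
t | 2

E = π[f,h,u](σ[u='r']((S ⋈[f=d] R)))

σ filters on u, owned by the left side.
E' = π[f,h,u]((σ[u='r'](S) ⋈[f=d] R))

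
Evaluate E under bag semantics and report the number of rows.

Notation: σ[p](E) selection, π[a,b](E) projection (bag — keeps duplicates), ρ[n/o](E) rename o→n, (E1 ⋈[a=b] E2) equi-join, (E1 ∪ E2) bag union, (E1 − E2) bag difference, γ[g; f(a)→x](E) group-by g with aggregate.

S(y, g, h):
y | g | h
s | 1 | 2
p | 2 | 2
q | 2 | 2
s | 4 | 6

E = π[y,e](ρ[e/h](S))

Row counts bottom-up:
  S → 4
  ρ[e/h](S) → 4
  π[y,e](ρ[e/h](S)) → 4

|E| = 4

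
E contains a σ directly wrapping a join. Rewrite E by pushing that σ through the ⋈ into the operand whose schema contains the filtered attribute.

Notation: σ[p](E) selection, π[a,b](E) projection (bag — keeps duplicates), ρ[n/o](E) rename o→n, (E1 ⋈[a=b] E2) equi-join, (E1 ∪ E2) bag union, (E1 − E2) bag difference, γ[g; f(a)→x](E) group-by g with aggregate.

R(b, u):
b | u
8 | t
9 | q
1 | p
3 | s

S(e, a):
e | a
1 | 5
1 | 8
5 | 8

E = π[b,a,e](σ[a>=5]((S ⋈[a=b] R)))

σ filters on a, owned by the left side.
E' = π[b,a,e]((σ[a>=5](S) ⋈[a=b] R))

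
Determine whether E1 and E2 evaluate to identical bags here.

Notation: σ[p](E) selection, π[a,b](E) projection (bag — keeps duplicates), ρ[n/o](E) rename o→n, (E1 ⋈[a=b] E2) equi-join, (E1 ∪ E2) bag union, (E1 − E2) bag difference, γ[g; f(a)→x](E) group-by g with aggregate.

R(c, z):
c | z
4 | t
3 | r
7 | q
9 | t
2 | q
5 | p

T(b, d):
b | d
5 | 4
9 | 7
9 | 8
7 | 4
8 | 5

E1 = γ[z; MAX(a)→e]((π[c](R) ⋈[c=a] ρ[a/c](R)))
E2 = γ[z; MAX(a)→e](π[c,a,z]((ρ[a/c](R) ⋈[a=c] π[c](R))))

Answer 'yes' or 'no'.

E1 subexpression sizes:
  R → 6
  π[c](R) → 6
  R → 6
  ρ[a/c](R) → 6
  (π[c](R) ⋈[c=a] ρ[a/c](R)) → 6
  γ[z; MAX(a)→e]((π[c](R) ⋈[c=a] ρ[a/c](R))) → 4
E2 subexpression sizes:
  R → 6
  ρ[a/c](R) → 6
  R → 6
  π[c](R) → 6
  (ρ[a/c](R) ⋈[a=c] π[c](R)) → 6
  π[c,a,z]((ρ[a/c](R) ⋈[a=c] π[c](R))) → 6
  γ[z; MAX(a)→e](π[c,a,z]((ρ[a/c](R) ⋈[a=c] π[c](R)))) → 4

E1 and E2 produce the same multiset:
z | e
p | 5
q | 7
r | 3
t | 9

yes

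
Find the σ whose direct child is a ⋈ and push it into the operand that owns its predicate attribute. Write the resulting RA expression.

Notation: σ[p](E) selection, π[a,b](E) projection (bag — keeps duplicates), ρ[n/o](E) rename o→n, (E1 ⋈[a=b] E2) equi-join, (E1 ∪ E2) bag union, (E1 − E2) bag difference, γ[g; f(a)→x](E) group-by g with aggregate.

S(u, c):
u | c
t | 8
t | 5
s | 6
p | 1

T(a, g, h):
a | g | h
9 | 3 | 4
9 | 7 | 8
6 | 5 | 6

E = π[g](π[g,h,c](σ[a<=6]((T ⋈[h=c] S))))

σ filters on a, owned by the left side.
E' = π[g](π[g,h,c]((σ[a<=6](T) ⋈[h=c] S)))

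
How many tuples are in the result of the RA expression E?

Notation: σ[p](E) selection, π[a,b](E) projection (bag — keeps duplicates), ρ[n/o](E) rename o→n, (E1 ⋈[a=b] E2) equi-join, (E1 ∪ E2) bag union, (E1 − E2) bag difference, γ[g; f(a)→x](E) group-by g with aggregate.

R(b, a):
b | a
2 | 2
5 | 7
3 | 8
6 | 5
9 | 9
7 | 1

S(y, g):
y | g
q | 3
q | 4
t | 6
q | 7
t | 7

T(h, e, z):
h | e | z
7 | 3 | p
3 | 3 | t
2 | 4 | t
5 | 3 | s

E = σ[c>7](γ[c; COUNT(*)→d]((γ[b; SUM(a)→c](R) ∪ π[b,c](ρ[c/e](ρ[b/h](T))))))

Row counts bottom-up:
  R → 6
  γ[b; SUM(a)→c](R) → 6
  T → 4
  ρ[b/h](T) → 4
  ρ[c/e](ρ[b/h](T)) → 4
  π[b,c](ρ[c/e](ρ[b/h](T))) → 4
  (γ[b; SUM(a)→c](R) ∪ π[b,c](ρ[c/e](ρ[b/h](T)))) → 10
  γ[c; COUNT(*)→d]((γ[b; SUM(a)→c](R) ∪ π[b,c](ρ[c/e](ρ[b/h](T))))) → 8
  σ[c>7](γ[c; COUNT(*)→d]((γ[b; SUM(a)→c](R) ∪ π[b,c](ρ[c/e](ρ[b/h](T)))))) → 2

|E| = 2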